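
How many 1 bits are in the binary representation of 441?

441 = 110111001
Count the 1s: 1 + 1 + 1 + 1 + 1 + 1 = 6

6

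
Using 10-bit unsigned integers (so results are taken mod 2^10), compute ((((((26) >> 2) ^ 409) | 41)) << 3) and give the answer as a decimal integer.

26 = 0000011010
→ >> 2 → 0000000110 = 6
409 = 0110011001
→ ^ → 0110011111 = 415
41 = 0000101001
→ | → 0110111111 = 447
→ << 3 (mod 2^10) → 0111111000 = 504

504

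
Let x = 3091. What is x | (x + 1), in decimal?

3095

x = 110000010011 = 3091
x + 1 = 110000010100
OR    = 110000010111 = 3095
(x | (x + 1) sets the lowest cleared bit.)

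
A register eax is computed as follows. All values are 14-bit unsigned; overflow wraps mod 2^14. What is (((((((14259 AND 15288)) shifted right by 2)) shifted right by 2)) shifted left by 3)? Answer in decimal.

14259 = 11011110110011
15288 = 11101110111000
→ AND → 11001110110000 = 13232
→ shifted right by 2 → 00110011101100 = 3308
→ shifted right by 2 → 00001100111011 = 827
→ shifted left by 3 (mod 2^14) → 01100111011000 = 6616

6616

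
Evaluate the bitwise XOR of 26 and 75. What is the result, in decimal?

81

26 = 0011010
75 = 1001011
XOR → 1010001 = 81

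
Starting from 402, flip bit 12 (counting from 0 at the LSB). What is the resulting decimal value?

x = 0000110010010
bit 12 is currently 0; toggle it via x ^ (1 << 12) = x ^ 4096
→ 1000110010010 = 4498

4498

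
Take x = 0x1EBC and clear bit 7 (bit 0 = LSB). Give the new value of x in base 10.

7740

x = 1111010111100
bit 7 is currently 1; clear it via x & ~(1 << 7) = x & ~128
→ 1111000111100 = 7740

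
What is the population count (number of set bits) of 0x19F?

0x19F = 110011111
Count the 1s: 1 + 1 + 1 + 1 + 1 + 1 + 1 = 7

7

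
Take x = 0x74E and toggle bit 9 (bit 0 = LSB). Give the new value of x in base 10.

x = 0011101001110
bit 9 is currently 1; toggle it via x ^ (1 << 9) = x ^ 512
→ 0010101001110 = 1358

1358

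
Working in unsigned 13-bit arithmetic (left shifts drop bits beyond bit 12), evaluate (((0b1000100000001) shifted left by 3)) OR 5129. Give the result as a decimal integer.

7177

0b1000100000001 = 1000100000001
→ shifted left by 3 (mod 2^13) → 0100000001000 = 2056
5129 = 1010000001001
→ OR → 1110000001001 = 7177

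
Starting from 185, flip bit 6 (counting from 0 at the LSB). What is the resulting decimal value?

249

x = 10111001
bit 6 is currently 0; toggle it via x ^ (1 << 6) = x ^ 64
→ 11111001 = 249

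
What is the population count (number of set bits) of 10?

10 = 1010
Count the 1s: 1 + 1 = 2

2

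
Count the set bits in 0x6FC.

8

0x6FC = 11011111100
Count the 1s: 1 + 1 + 1 + 1 + 1 + 1 + 1 + 1 = 8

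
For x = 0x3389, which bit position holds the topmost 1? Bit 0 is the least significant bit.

13

0x3389 = 11001110001001
The topmost 1 is at position 13 (since 2^13 = 8192 ≤ 13193 < 16384).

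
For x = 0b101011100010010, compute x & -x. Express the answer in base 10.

x = 101011100010010 = 22290
-x (two's complement) = …010100011101110
AND   = 000000000000010 = 2
(x & -x isolates the lowest set bit of x.)

2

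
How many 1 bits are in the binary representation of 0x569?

6

0x569 = 10101101001
Count the 1s: 1 + 1 + 1 + 1 + 1 + 1 = 6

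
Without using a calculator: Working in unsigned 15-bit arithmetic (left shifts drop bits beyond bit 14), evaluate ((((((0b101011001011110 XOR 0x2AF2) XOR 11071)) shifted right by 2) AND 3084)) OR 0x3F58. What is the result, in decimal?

0b101011001011110 = 101011001011110
0x2AF2 = 010101011110010
→ XOR → 111110010101100 = 31916
11071 = 010101100111111
→ XOR → 101011110010011 = 22419
→ shifted right by 2 → 001010111100100 = 5604
3084 = 000110000001100
→ AND → 000010000000100 = 1028
0x3F58 = 011111101011000
→ OR → 011111101011100 = 16220

16220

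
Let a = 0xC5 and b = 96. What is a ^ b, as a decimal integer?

0xC5 = 11000101
96 = 01100000
XOR → 10100101 = 165

165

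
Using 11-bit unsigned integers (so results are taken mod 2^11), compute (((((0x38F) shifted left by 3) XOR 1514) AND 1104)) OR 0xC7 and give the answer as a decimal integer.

215

0x38F = 01110001111
→ shifted left by 3 (mod 2^11) → 10001111000 = 1144
1514 = 10111101010
→ XOR → 00110010010 = 402
1104 = 10001010000
→ AND → 00000010000 = 16
0xC7 = 00011000111
→ OR → 00011010111 = 215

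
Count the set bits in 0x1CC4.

0x1CC4 = 1110011000100
Count the 1s: 1 + 1 + 1 + 1 + 1 + 1 = 6

6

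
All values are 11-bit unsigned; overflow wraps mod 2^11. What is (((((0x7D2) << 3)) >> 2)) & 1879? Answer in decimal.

0x7D2 = 11111010010
→ << 3 (mod 2^11) → 11010010000 = 1680
→ >> 2 → 00110100100 = 420
1879 = 11101010111
→ & → 00100000100 = 260

260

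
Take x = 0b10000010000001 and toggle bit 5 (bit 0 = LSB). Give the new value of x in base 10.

8353

x = 10000010000001
bit 5 is currently 0; toggle it via x ^ (1 << 5) = x ^ 32
→ 10000010100001 = 8353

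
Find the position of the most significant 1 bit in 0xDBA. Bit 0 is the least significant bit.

11

0xDBA = 110110111010
The topmost 1 is at position 11 (since 2^11 = 2048 ≤ 3514 < 4096).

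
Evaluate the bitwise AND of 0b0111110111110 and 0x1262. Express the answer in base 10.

a = 0111110111110
0x1262 = 1001001100010
AND → 0001000100010 = 546

546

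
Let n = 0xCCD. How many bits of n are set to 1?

7

0xCCD = 110011001101
Count the 1s: 1 + 1 + 1 + 1 + 1 + 1 + 1 = 7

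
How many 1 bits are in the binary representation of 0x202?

2

0x202 = 1000000010
Count the 1s: 1 + 1 = 2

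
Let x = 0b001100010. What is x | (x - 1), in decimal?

x = 1100010 = 98
x - 1 = 1100001
OR    = 1100011 = 99
(x | (x - 1) sets all bits below the lowest set bit.)

99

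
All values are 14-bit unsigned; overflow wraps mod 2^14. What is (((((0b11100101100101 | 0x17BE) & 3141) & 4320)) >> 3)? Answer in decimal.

0b11100101100101 = 11100101100101
0x17BE = 01011110111110
→ | → 11111111111111 = 16383
3141 = 00110001000101
→ & → 00110001000101 = 3141
4320 = 01000011100000
→ & → 00000001000000 = 64
→ >> 3 → 00000000001000 = 8

8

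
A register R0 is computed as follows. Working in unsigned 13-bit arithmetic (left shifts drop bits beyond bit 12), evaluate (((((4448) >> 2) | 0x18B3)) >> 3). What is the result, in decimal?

927

4448 = 1000101100000
→ >> 2 → 0010001011000 = 1112
0x18B3 = 1100010110011
→ | → 1110011111011 = 7419
→ >> 3 → 0001110011111 = 927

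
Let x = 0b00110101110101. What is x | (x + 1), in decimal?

3447

x = 110101110101 = 3445
x + 1 = 110101110110
OR    = 110101110111 = 3447
(x | (x + 1) sets the lowest cleared bit.)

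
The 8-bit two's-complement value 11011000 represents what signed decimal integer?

pattern = 11011000 (MSB is 1 ⇒ negative)
Invert: 00100111, add 1 → 00101000 = 40, so the value is -40.
(Equivalently: 216 - 2^8 = 216 - 256 = -40.)

-40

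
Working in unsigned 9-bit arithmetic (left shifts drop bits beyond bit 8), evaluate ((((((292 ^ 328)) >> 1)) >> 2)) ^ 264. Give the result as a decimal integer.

261

292 = 100100100
328 = 101001000
→ ^ → 001101100 = 108
→ >> 1 → 000110110 = 54
→ >> 2 → 000001101 = 13
264 = 100001000
→ ^ → 100000101 = 261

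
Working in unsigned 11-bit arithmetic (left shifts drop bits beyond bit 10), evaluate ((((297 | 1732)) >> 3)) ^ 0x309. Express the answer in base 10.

1012

297 = 00100101001
1732 = 11011000100
→ | → 11111101101 = 2029
→ >> 3 → 00011111101 = 253
0x309 = 01100001001
→ ^ → 01111110100 = 1012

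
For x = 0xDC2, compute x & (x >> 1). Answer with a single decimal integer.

x = 110111000010 = 3522
x>>1 = 011011100001
AND  = 010011000000 = 1216
(x & (x >> 1) has a 1 wherever x has two consecutive 1 bits.)

1216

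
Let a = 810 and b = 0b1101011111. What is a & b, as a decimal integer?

778

810 = 1100101010
b = 1101011111
AND → 1100001010 = 778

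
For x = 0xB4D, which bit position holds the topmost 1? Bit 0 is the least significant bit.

0xB4D = 101101001101
The topmost 1 is at position 11 (since 2^11 = 2048 ≤ 2893 < 4096).

11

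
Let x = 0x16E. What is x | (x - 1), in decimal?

x = 101101110 = 366
x - 1 = 101101101
OR    = 101101111 = 367
(x | (x - 1) sets all bits below the lowest set bit.)

367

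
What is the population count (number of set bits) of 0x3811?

0x3811 = 11100000010001
Count the 1s: 1 + 1 + 1 + 1 + 1 = 5

5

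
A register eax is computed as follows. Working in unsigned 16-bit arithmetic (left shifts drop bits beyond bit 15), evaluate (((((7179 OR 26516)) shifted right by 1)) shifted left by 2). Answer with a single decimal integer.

7179 = 0001110000001011
26516 = 0110011110010100
→ OR → 0111111110011111 = 32671
→ shifted right by 1 → 0011111111001111 = 16335
→ shifted left by 2 (mod 2^16) → 1111111100111100 = 65340

65340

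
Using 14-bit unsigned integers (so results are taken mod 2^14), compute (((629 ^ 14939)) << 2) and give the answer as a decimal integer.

629 = 00001001110101
14939 = 11101001011011
→ ^ → 11100000101110 = 14382
→ << 2 (mod 2^14) → 10000010111000 = 8376

8376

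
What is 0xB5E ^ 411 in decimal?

2757

0xB5E = 101101011110
411 = 000110011011
XOR → 101011000101 = 2757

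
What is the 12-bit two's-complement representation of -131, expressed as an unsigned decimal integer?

131 in 12 bits: 000010000011
Invert: 111101111100
Add 1:  111101111101 = 3965
(Check: 2^12 - 131 = 4096 - 131 = 3965.)

3965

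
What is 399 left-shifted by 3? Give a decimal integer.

3192

399 = 000110001111
shift left by 3 → 110001111000 = 3192
(equivalently, 399 × 2^3 = 399 × 8)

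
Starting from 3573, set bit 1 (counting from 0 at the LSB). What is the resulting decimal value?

x = 110111110101
bit 1 is currently 0; set it via x | (1 << 1) = x | 2
→ 110111110111 = 3575

3575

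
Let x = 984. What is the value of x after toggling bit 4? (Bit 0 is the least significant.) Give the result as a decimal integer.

x = 1111011000
bit 4 is currently 1; toggle it via x ^ (1 << 4) = x ^ 16
→ 1111001000 = 968

968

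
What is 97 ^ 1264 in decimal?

97 = 00001100001
1264 = 10011110000
XOR → 10010010001 = 1169

1169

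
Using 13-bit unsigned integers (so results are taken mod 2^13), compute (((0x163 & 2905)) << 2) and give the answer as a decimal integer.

0x163 = 0000101100011
2905 = 0101101011001
→ & → 0000101000001 = 321
→ << 2 (mod 2^13) → 0010100000100 = 1284

1284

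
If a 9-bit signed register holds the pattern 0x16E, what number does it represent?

pattern = 101101110 (MSB is 1 ⇒ negative)
Invert: 010010001, add 1 → 010010010 = 146, so the value is -146.
(Equivalently: 366 - 2^9 = 366 - 512 = -146.)

-146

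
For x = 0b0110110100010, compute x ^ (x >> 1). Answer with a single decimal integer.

x = 110110100010 = 3490
x>>1 = 011011010001
XOR  = 101101110011 = 2931
(x ^ (x >> 1) gives the standard binary-reflected Gray code of x.)

2931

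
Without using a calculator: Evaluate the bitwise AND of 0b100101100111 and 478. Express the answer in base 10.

326

a = 100101100111
478 = 000111011110
AND → 000101000110 = 326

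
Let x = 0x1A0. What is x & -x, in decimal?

32

x = 110100000 = 416
-x (two's complement) = …001100000
AND   = 000100000 = 32
(x & -x isolates the lowest set bit of x.)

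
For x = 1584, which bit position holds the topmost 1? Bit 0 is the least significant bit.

1584 = 11000110000
The topmost 1 is at position 10 (since 2^10 = 1024 ≤ 1584 < 2048).

10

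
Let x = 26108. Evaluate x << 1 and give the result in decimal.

52216

26108 = 0110010111111100
shift left by 1 → 1100101111111000 = 52216
(equivalently, 26108 × 2^1 = 26108 × 2)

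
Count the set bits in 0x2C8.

4

0x2C8 = 1011001000
Count the 1s: 1 + 1 + 1 + 1 = 4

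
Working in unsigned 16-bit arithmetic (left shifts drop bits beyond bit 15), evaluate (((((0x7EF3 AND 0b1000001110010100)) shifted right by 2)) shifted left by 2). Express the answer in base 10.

656

0x7EF3 = 0111111011110011
0b1000001110010100 = 1000001110010100
→ AND → 0000001010010000 = 656
→ shifted right by 2 → 0000000010100100 = 164
→ shifted left by 2 (mod 2^16) → 0000001010010000 = 656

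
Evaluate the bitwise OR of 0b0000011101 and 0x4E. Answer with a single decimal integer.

95

a = 0011101
0x4E = 1001110
 OR → 1011111 = 95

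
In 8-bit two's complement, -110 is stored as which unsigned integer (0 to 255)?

146

110 in 8 bits: 01101110
Invert: 10010001
Add 1:  10010010 = 146
(Check: 2^8 - 110 = 256 - 110 = 146.)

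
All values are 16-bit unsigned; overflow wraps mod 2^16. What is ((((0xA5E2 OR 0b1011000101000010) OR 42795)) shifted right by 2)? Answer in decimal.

11770

0xA5E2 = 1010010111100010
0b1011000101000010 = 1011000101000010
→ OR → 1011010111100010 = 46562
42795 = 1010011100101011
→ OR → 1011011111101011 = 47083
→ shifted right by 2 → 0010110111111010 = 11770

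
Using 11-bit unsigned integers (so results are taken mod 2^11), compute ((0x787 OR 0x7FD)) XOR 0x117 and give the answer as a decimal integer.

1768

0x787 = 11110000111
0x7FD = 11111111101
→ OR → 11111111111 = 2047
0x117 = 00100010111
→ XOR → 11011101000 = 1768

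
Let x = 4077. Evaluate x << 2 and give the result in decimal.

4077 = 00111111101101
shift left by 2 → 11111110110100 = 16308
(equivalently, 4077 × 2^2 = 4077 × 4)

16308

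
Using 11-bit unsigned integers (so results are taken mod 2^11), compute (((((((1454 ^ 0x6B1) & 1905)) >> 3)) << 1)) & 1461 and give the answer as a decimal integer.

132

1454 = 10110101110
0x6B1 = 11010110001
→ ^ → 01100011111 = 799
1905 = 11101110001
→ & → 01100010001 = 785
→ >> 3 → 00001100010 = 98
→ << 1 (mod 2^11) → 00011000100 = 196
1461 = 10110110101
→ & → 00010000100 = 132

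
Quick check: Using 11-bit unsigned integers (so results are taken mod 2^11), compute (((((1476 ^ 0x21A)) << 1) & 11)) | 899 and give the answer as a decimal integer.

1476 = 10111000100
0x21A = 01000011010
→ ^ → 11111011110 = 2014
→ << 1 (mod 2^11) → 11110111100 = 1980
11 = 00000001011
→ & → 00000001000 = 8
899 = 01110000011
→ | → 01110001011 = 907

907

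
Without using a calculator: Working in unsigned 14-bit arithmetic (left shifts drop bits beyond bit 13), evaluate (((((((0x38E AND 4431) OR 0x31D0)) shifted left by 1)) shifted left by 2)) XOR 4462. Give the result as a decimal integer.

8094

0x38E = 00001110001110
4431 = 01000101001111
→ AND → 00000100001110 = 270
0x31D0 = 11000111010000
→ OR → 11000111011110 = 12766
→ shifted left by 1 (mod 2^14) → 10001110111100 = 9148
→ shifted left by 2 (mod 2^14) → 00111011110000 = 3824
4462 = 01000101101110
→ XOR → 01111110011110 = 8094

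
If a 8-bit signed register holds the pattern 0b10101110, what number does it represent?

pattern = 10101110 (MSB is 1 ⇒ negative)
Invert: 01010001, add 1 → 01010010 = 82, so the value is -82.
(Equivalently: 174 - 2^8 = 174 - 256 = -82.)

-82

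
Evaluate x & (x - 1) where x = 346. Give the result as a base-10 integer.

344

x = 101011010 = 346
x - 1 = 101011001
AND   = 101011000 = 344
(x & (x - 1) clears the lowest set bit of x.)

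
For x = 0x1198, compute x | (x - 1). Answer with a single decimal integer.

4511

x = 1000110011000 = 4504
x - 1 = 1000110010111
OR    = 1000110011111 = 4511
(x | (x - 1) sets all bits below the lowest set bit.)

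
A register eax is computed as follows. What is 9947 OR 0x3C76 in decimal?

9947 = 10011011011011
0x3C76 = 11110001110110
 OR → 11111011111111 = 16127

16127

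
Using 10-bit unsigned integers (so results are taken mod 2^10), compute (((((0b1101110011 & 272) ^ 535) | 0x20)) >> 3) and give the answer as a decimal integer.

100

0b1101110011 = 1101110011
272 = 0100010000
→ & → 0100010000 = 272
535 = 1000010111
→ ^ → 1100000111 = 775
0x20 = 0000100000
→ | → 1100100111 = 807
→ >> 3 → 0001100100 = 100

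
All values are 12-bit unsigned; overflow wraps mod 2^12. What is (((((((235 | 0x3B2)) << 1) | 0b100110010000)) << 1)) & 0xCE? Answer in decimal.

235 = 000011101011
0x3B2 = 001110110010
→ | → 001111111011 = 1019
→ << 1 (mod 2^12) → 011111110110 = 2038
0b100110010000 = 100110010000
→ | → 111111110110 = 4086
→ << 1 (mod 2^12) → 111111101100 = 4076
0xCE = 000011001110
→ & → 000011001100 = 204

204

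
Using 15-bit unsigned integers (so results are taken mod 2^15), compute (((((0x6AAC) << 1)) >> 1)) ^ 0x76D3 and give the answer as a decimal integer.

0x6AAC = 110101010101100
→ << 1 (mod 2^15) → 101010101011000 = 21848
→ >> 1 → 010101010101100 = 10924
0x76D3 = 111011011010011
→ ^ → 101110001111111 = 23679

23679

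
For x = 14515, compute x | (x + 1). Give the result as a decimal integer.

14519

x = 11100010110011 = 14515
x + 1 = 11100010110100
OR    = 11100010110111 = 14519
(x | (x + 1) sets the lowest cleared bit.)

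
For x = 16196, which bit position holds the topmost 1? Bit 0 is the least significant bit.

16196 = 11111101000100
The topmost 1 is at position 13 (since 2^13 = 8192 ≤ 16196 < 16384).

13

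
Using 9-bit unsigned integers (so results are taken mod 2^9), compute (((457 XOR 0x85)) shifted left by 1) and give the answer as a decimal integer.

152

457 = 111001001
0x85 = 010000101
→ XOR → 101001100 = 332
→ shifted left by 1 (mod 2^9) → 010011000 = 152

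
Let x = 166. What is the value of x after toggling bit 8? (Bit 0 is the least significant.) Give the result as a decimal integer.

x = 010100110
bit 8 is currently 0; toggle it via x ^ (1 << 8) = x ^ 256
→ 110100110 = 422

422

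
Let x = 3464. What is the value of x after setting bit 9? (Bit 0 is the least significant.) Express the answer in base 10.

3976

x = 110110001000
bit 9 is currently 0; set it via x | (1 << 9) = x | 512
→ 111110001000 = 3976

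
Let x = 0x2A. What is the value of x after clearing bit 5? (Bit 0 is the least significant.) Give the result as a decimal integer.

10

x = 000101010
bit 5 is currently 1; clear it via x & ~(1 << 5) = x & ~32
→ 000001010 = 10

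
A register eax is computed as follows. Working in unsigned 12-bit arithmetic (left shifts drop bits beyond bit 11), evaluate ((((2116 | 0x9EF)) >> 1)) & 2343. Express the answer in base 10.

39

2116 = 100001000100
0x9EF = 100111101111
→ | → 100111101111 = 2543
→ >> 1 → 010011110111 = 1271
2343 = 100100100111
→ & → 000000100111 = 39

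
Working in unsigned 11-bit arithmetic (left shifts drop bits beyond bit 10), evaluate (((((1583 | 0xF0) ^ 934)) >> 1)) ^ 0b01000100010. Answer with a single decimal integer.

142

1583 = 11000101111
0xF0 = 00011110000
→ | → 11011111111 = 1791
934 = 01110100110
→ ^ → 10101011001 = 1369
→ >> 1 → 01010101100 = 684
0b01000100010 = 01000100010
→ ^ → 00010001110 = 142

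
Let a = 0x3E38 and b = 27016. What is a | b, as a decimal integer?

32696

0x3E38 = 011111000111000
27016 = 110100110001000
 OR → 111111110111000 = 32696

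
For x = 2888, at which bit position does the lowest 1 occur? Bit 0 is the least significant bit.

3

2888 = 101101001000
Trailing zeros: 3, so the lowest set bit is bit 3 (value 8).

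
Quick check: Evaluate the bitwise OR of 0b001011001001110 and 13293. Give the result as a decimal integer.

14319

a = 01011001001110
13293 = 11001111101101
 OR → 11011111101111 = 14319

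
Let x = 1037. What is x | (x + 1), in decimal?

1039

x = 10000001101 = 1037
x + 1 = 10000001110
OR    = 10000001111 = 1039
(x | (x + 1) sets the lowest cleared bit.)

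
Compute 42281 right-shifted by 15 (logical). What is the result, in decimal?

42281 = 1010010100101001
shift right by 15 → 0000000000000001 = 1
(equivalently, floor(42281 / 32768))

1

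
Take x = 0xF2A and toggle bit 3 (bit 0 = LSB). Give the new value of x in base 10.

3874

x = 111100101010
bit 3 is currently 1; toggle it via x ^ (1 << 3) = x ^ 8
→ 111100100010 = 3874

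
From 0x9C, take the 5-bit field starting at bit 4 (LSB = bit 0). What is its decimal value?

v = 0010011100
Shift right by 4: 001001
Mask low 5 bits: 01001 = 9

9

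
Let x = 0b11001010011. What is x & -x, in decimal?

x = 11001010011 = 1619
-x (two's complement) = …00110101101
AND   = 00000000001 = 1
(x & -x isolates the lowest set bit of x.)

1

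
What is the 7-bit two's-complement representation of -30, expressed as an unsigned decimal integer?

30 in 7 bits: 0011110
Invert: 1100001
Add 1:  1100010 = 98
(Check: 2^7 - 30 = 128 - 30 = 98.)

98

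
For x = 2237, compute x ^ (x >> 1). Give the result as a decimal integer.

x = 100010111101 = 2237
x>>1 = 010001011110
XOR  = 110011100011 = 3299
(x ^ (x >> 1) gives the standard binary-reflected Gray code of x.)

3299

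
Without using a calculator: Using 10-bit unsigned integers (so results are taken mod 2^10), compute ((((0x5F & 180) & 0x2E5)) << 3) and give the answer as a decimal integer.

0x5F = 0001011111
180 = 0010110100
→ & → 0000010100 = 20
0x2E5 = 1011100101
→ & → 0000000100 = 4
→ << 3 (mod 2^10) → 0000100000 = 32

32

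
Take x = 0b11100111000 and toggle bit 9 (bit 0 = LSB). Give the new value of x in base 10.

1336

x = 11100111000
bit 9 is currently 1; toggle it via x ^ (1 << 9) = x ^ 512
→ 10100111000 = 1336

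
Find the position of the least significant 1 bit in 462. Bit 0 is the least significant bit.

1

462 = 111001110
Trailing zeros: 1, so the lowest set bit is bit 1 (value 2).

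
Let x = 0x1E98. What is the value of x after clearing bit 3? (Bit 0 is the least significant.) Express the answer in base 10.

x = 001111010011000
bit 3 is currently 1; clear it via x & ~(1 << 3) = x & ~8
→ 001111010010000 = 7824

7824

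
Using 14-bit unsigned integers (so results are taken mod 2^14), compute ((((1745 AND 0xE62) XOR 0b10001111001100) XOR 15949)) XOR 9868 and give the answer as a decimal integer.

1745 = 00011011010001
0xE62 = 00111001100010
→ AND → 00011001000000 = 1600
0b10001111001100 = 10001111001100
→ XOR → 10010110001100 = 9612
15949 = 11111001001101
→ XOR → 01101111000001 = 7105
9868 = 10011010001100
→ XOR → 11110101001101 = 15693

15693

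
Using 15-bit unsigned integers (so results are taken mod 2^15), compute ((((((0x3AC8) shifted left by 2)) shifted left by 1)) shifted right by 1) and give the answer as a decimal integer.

11040

0x3AC8 = 011101011001000
→ shifted left by 2 (mod 2^15) → 110101100100000 = 27424
→ shifted left by 1 (mod 2^15) → 101011001000000 = 22080
→ shifted right by 1 → 010101100100000 = 11040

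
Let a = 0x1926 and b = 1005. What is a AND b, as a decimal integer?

0x1926 = 1100100100110
1005 = 0001111101101
AND → 0000100100100 = 292

292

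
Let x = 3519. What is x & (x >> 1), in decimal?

x = 110110111111 = 3519
x>>1 = 011011011111
AND  = 010010011111 = 1183
(x & (x >> 1) has a 1 wherever x has two consecutive 1 bits.)

1183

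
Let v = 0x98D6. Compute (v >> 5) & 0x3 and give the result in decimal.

2

v = 1001100011010110
Shift right by 5: 10011000110
Mask low 2 bits: 10 = 2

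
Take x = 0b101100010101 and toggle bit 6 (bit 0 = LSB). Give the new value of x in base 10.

x = 101100010101
bit 6 is currently 0; toggle it via x ^ (1 << 6) = x ^ 64
→ 101101010101 = 2901

2901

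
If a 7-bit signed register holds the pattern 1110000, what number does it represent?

-16

pattern = 1110000 (MSB is 1 ⇒ negative)
Invert: 0001111, add 1 → 0010000 = 16, so the value is -16.
(Equivalently: 112 - 2^7 = 112 - 128 = -16.)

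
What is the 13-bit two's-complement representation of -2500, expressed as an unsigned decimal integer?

2500 in 13 bits: 0100111000100
Invert: 1011000111011
Add 1:  1011000111100 = 5692
(Check: 2^13 - 2500 = 8192 - 2500 = 5692.)

5692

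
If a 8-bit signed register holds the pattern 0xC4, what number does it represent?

pattern = 11000100 (MSB is 1 ⇒ negative)
Invert: 00111011, add 1 → 00111100 = 60, so the value is -60.
(Equivalently: 196 - 2^8 = 196 - 256 = -60.)

-60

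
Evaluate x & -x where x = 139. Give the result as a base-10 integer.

1

x = 10001011 = 139
-x (two's complement) = …01110101
AND   = 00000001 = 1
(x & -x isolates the lowest set bit of x.)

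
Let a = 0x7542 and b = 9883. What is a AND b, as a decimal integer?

0x7542 = 111010101000010
9883 = 010011010011011
AND → 010010000000010 = 9218

9218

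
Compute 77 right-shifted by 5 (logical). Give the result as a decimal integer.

77 = 1001101
shift right by 5 → 0000010 = 2
(equivalently, floor(77 / 32))

2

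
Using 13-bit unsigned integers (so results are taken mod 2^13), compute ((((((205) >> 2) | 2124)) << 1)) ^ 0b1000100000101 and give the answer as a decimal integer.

205 = 0000011001101
→ >> 2 → 0000000110011 = 51
2124 = 0100001001100
→ | → 0100001111111 = 2175
→ << 1 (mod 2^13) → 1000011111110 = 4350
0b1000100000101 = 1000100000101
→ ^ → 0000111111011 = 507

507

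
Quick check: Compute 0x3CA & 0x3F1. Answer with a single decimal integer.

960

0x3CA = 1111001010
0x3F1 = 1111110001
AND → 1111000000 = 960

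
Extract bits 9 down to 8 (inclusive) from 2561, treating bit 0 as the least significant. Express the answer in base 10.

v = 101000000001
Shift right by 8: 1010
Mask low 2 bits: 10 = 2

2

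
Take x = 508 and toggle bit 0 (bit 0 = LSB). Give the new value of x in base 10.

x = 00000111111100
bit 0 is currently 0; toggle it via x ^ (1 << 0) = x ^ 1
→ 00000111111101 = 509

509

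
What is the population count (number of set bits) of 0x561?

0x561 = 10101100001
Count the 1s: 1 + 1 + 1 + 1 + 1 = 5

5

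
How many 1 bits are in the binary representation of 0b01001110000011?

n = 1001110000011
Count the 1s: 1 + 1 + 1 + 1 + 1 + 1 = 6

6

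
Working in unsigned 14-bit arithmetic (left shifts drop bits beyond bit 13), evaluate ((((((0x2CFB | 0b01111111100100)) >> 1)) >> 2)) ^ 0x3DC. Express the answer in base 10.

1059

0x2CFB = 10110011111011
0b01111111100100 = 01111111100100
→ | → 11111111111111 = 16383
→ >> 1 → 01111111111111 = 8191
→ >> 2 → 00011111111111 = 2047
0x3DC = 00001111011100
→ ^ → 00010000100011 = 1059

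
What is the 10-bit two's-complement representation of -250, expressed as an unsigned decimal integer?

774

250 in 10 bits: 0011111010
Invert: 1100000101
Add 1:  1100000110 = 774
(Check: 2^10 - 250 = 1024 - 250 = 774.)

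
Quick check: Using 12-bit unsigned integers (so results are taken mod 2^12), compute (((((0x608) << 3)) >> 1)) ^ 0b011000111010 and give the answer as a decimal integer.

1562

0x608 = 011000001000
→ << 3 (mod 2^12) → 000001000000 = 64
→ >> 1 → 000000100000 = 32
0b011000111010 = 011000111010
→ ^ → 011000011010 = 1562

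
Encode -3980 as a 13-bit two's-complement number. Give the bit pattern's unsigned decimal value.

3980 in 13 bits: 0111110001100
Invert: 1000001110011
Add 1:  1000001110100 = 4212
(Check: 2^13 - 3980 = 8192 - 3980 = 4212.)

4212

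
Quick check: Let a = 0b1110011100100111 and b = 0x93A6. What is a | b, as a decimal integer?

a = 1110011100100111
0x93A6 = 1001001110100110
 OR → 1111011110100111 = 63399

63399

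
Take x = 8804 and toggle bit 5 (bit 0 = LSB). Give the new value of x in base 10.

8772

x = 10001001100100
bit 5 is currently 1; toggle it via x ^ (1 << 5) = x ^ 32
→ 10001001000100 = 8772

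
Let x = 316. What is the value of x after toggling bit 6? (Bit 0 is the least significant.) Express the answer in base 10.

x = 100111100
bit 6 is currently 0; toggle it via x ^ (1 << 6) = x ^ 64
→ 101111100 = 380

380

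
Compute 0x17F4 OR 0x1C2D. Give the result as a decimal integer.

0x17F4 = 1011111110100
0x1C2D = 1110000101101
 OR → 1111111111101 = 8189

8189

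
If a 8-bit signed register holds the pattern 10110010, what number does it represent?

-78

pattern = 10110010 (MSB is 1 ⇒ negative)
Invert: 01001101, add 1 → 01001110 = 78, so the value is -78.
(Equivalently: 178 - 2^8 = 178 - 256 = -78.)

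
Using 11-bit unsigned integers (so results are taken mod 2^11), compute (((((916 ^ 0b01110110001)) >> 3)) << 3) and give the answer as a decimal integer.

916 = 01110010100
0b01110110001 = 01110110001
→ ^ → 00000100101 = 37
→ >> 3 → 00000000100 = 4
→ << 3 (mod 2^11) → 00000100000 = 32

32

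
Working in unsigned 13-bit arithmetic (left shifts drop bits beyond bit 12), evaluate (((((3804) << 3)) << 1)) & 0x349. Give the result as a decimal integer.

3804 = 0111011011100
→ << 3 (mod 2^13) → 1011011100000 = 5856
→ << 1 (mod 2^13) → 0110111000000 = 3520
0x349 = 0001101001001
→ & → 0000101000000 = 320

320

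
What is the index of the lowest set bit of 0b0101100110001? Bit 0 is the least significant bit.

0b0101100110001 = 101100110001
Trailing zeros: 0, so the lowest set bit is bit 0 (value 1).

0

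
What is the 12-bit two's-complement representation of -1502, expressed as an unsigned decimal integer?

2594

1502 in 12 bits: 010111011110
Invert: 101000100001
Add 1:  101000100010 = 2594
(Check: 2^12 - 1502 = 4096 - 1502 = 2594.)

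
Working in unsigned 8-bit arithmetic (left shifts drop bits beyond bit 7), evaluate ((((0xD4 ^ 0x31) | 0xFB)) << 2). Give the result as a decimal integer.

252

0xD4 = 11010100
0x31 = 00110001
→ ^ → 11100101 = 229
0xFB = 11111011
→ | → 11111111 = 255
→ << 2 (mod 2^8) → 11111100 = 252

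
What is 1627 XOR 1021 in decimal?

1446

1627 = 11001011011
1021 = 01111111101
XOR → 10110100110 = 1446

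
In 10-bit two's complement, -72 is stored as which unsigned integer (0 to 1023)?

952

72 in 10 bits: 0001001000
Invert: 1110110111
Add 1:  1110111000 = 952
(Check: 2^10 - 72 = 1024 - 72 = 952.)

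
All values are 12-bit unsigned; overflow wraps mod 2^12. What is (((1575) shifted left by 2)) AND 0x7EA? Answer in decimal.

1575 = 011000100111
→ shifted left by 2 (mod 2^12) → 100010011100 = 2204
0x7EA = 011111101010
→ AND → 000010001000 = 136

136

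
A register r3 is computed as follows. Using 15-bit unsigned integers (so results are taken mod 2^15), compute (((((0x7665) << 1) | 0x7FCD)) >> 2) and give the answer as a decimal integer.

8179

0x7665 = 111011001100101
→ << 1 (mod 2^15) → 110110011001010 = 27850
0x7FCD = 111111111001101
→ | → 111111111001111 = 32719
→ >> 2 → 001111111110011 = 8179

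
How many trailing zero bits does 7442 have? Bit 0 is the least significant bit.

1

7442 = 1110100010010
Trailing zeros: 1, so the lowest set bit is bit 1 (value 2).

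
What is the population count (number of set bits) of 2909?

2909 = 101101011101
Count the 1s: 1 + 1 + 1 + 1 + 1 + 1 + 1 + 1 = 8

8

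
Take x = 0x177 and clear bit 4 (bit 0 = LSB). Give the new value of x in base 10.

359

x = 0101110111
bit 4 is currently 1; clear it via x & ~(1 << 4) = x & ~16
→ 0101100111 = 359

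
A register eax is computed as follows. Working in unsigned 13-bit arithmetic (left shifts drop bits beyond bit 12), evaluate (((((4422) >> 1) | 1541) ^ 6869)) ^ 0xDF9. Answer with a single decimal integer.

4422 = 1000101000110
→ >> 1 → 0100010100011 = 2211
1541 = 0011000000101
→ | → 0111010100111 = 3751
6869 = 1101011010101
→ ^ → 1010001110010 = 5234
0xDF9 = 0110111111001
→ ^ → 1100110001011 = 6539

6539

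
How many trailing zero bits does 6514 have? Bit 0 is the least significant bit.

6514 = 1100101110010
Trailing zeros: 1, so the lowest set bit is bit 1 (value 2).

1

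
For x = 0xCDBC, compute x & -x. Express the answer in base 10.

x = 1100110110111100 = 52668
-x (two's complement) = …0011001001000100
AND   = 0000000000000100 = 4
(x & -x isolates the lowest set bit of x.)

4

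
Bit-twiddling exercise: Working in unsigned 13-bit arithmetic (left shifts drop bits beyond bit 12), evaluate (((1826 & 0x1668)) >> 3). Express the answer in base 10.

196

1826 = 0011100100010
0x1668 = 1011001101000
→ & → 0011000100000 = 1568
→ >> 3 → 0000011000100 = 196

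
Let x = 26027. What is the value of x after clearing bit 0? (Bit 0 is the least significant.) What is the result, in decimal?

x = 110010110101011
bit 0 is currently 1; clear it via x & ~(1 << 0) = x & ~1
→ 110010110101010 = 26026

26026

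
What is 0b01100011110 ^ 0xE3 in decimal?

a = 1100011110
0xE3 = 0011100011
XOR → 1111111101 = 1021

1021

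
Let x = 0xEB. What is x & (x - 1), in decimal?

x = 11101011 = 235
x - 1 = 11101010
AND   = 11101010 = 234
(x & (x - 1) clears the lowest set bit of x.)

234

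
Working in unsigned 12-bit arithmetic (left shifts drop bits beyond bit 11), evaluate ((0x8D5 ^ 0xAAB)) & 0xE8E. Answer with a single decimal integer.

526

0x8D5 = 100011010101
0xAAB = 101010101011
→ ^ → 001001111110 = 638
0xE8E = 111010001110
→ & → 001000001110 = 526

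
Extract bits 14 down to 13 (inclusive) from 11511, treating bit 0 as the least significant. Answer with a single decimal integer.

1

v = 0010110011110111
Shift right by 13: 001
Mask low 2 bits: 01 = 1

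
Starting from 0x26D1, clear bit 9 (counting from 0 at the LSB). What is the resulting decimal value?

x = 0010011011010001
bit 9 is currently 1; clear it via x & ~(1 << 9) = x & ~512
→ 0010010011010001 = 9425

9425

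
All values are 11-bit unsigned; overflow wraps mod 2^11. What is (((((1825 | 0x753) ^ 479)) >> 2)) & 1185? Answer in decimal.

1825 = 11100100001
0x753 = 11101010011
→ | → 11101110011 = 1907
479 = 00111011111
→ ^ → 11010101100 = 1708
→ >> 2 → 00110101011 = 427
1185 = 10010100001
→ & → 00010100001 = 161

161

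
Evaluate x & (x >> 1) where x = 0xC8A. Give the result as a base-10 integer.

x = 110010001010 = 3210
x>>1 = 011001000101
AND  = 010000000000 = 1024
(x & (x >> 1) has a 1 wherever x has two consecutive 1 bits.)

1024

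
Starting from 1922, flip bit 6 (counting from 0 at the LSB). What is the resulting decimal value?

x = 11110000010
bit 6 is currently 0; toggle it via x ^ (1 << 6) = x ^ 64
→ 11111000010 = 1986

1986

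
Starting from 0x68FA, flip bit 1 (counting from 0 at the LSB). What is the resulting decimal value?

26872

x = 110100011111010
bit 1 is currently 1; toggle it via x ^ (1 << 1) = x ^ 2
→ 110100011111000 = 26872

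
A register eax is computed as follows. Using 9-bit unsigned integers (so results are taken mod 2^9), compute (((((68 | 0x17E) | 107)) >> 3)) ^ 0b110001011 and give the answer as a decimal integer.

68 = 001000100
0x17E = 101111110
→ | → 101111110 = 382
107 = 001101011
→ | → 101111111 = 383
→ >> 3 → 000101111 = 47
0b110001011 = 110001011
→ ^ → 110100100 = 420

420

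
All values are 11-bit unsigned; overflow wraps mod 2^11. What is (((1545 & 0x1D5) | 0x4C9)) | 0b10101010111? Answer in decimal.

1503

1545 = 11000001001
0x1D5 = 00111010101
→ & → 00000000001 = 1
0x4C9 = 10011001001
→ | → 10011001001 = 1225
0b10101010111 = 10101010111
→ | → 10111011111 = 1503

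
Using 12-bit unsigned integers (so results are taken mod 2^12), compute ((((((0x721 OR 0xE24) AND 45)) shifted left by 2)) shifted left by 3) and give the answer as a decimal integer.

1184

0x721 = 011100100001
0xE24 = 111000100100
→ OR → 111100100101 = 3877
45 = 000000101101
→ AND → 000000100101 = 37
→ shifted left by 2 (mod 2^12) → 000010010100 = 148
→ shifted left by 3 (mod 2^12) → 010010100000 = 1184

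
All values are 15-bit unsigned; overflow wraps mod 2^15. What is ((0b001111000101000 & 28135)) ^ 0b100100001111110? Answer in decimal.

0b001111000101000 = 001111000101000
28135 = 110110111100111
→ & → 000110000100000 = 3104
0b100100001111110 = 100100001111110
→ ^ → 100010001011110 = 17502

17502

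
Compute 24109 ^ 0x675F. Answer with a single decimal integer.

14706

24109 = 101111000101101
0x675F = 110011101011111
XOR → 011100101110010 = 14706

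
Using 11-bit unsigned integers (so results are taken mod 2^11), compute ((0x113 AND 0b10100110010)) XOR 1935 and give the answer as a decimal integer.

1693

0x113 = 00100010011
0b10100110010 = 10100110010
→ AND → 00100010010 = 274
1935 = 11110001111
→ XOR → 11010011101 = 1693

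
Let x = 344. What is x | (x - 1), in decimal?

x = 101011000 = 344
x - 1 = 101010111
OR    = 101011111 = 351
(x | (x - 1) sets all bits below the lowest set bit.)

351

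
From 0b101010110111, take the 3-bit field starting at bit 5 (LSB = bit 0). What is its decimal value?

5

v = 101010110111
Shift right by 5: 1010101
Mask low 3 bits: 101 = 5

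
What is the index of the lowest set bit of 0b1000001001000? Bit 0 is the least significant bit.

0b1000001001000 = 1000001001000
Trailing zeros: 3, so the lowest set bit is bit 3 (value 8).

3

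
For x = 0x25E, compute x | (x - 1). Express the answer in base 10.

607

x = 1001011110 = 606
x - 1 = 1001011101
OR    = 1001011111 = 607
(x | (x - 1) sets all bits below the lowest set bit.)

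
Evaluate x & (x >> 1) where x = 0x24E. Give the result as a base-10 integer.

6

x = 1001001110 = 590
x>>1 = 0100100111
AND  = 0000000110 = 6
(x & (x >> 1) has a 1 wherever x has two consecutive 1 bits.)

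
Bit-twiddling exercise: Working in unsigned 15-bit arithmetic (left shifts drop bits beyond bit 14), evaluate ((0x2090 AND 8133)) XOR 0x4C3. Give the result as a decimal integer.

0x2090 = 010000010010000
8133 = 001111111000101
→ AND → 000000010000000 = 128
0x4C3 = 000010011000011
→ XOR → 000010001000011 = 1091

1091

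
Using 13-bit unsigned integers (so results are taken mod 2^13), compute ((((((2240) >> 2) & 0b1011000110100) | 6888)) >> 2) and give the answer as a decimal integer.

1726

2240 = 0100011000000
→ >> 2 → 0001000110000 = 560
0b1011000110100 = 1011000110100
→ & → 0001000110000 = 560
6888 = 1101011101000
→ | → 1101011111000 = 6904
→ >> 2 → 0011010111110 = 1726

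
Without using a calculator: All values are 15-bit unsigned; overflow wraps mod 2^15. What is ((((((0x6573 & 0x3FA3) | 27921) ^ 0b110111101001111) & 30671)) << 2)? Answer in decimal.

0x6573 = 110010101110011
0x3FA3 = 011111110100011
→ & → 010010100100011 = 9507
27921 = 110110100010001
→ | → 110110100110011 = 27955
0b110111101001111 = 110111101001111
→ ^ → 000001001111100 = 636
30671 = 111011111001111
→ & → 000001001001100 = 588
→ << 2 (mod 2^15) → 000100100110000 = 2352

2352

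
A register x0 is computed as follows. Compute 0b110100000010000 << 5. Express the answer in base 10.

x = 00000110100000010000
shift left by 5 → 11010000001000000000 = 852480
(equivalently, 26640 × 2^5 = 26640 × 32)

852480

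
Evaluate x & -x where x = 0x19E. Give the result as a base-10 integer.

x = 110011110 = 414
-x (two's complement) = …001100010
AND   = 000000010 = 2
(x & -x isolates the lowest set bit of x.)

2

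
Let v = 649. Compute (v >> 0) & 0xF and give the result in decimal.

v = 01010001001
Shift right by 0: 01010001001
Mask low 4 bits: 1001 = 9

9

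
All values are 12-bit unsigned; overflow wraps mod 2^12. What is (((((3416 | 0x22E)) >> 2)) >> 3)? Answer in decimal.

123

3416 = 110101011000
0x22E = 001000101110
→ | → 111101111110 = 3966
→ >> 2 → 001111011111 = 991
→ >> 3 → 000001111011 = 123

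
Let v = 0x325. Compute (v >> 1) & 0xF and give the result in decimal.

2

v = 1100100101
Shift right by 1: 110010010
Mask low 4 bits: 0010 = 2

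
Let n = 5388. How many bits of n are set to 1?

5

5388 = 1010100001100
Count the 1s: 1 + 1 + 1 + 1 + 1 = 5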